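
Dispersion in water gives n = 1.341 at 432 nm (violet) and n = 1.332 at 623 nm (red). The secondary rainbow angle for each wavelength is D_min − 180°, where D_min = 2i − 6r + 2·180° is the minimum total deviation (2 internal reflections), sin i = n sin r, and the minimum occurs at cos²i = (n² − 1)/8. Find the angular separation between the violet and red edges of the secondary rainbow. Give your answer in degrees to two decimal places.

2.34°

At 432 nm (n = 1.341): cos²i = 0.09979 → i = 71.586°, r = 45.034°, D_min = 232.966°, rainbow angle = 52.966°.
At 623 nm (n = 1.332): cos²i = 0.09678 → i = 71.875°, r = 45.520°, D_min = 230.628°, rainbow angle = 50.628°.
Angular width = |52.966° − 50.628°| = 2.337°.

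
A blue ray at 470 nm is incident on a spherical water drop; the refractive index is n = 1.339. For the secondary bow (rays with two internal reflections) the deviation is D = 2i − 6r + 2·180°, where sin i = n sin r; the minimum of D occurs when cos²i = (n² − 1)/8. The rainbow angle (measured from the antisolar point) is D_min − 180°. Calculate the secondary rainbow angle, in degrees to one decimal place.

52.5°

cos²i = (1.79292 − 1)/8 = 0.09912; i = arccos(0.31483) = 71.650°.
sin r = sin 71.650°/1.339 = 0.70885; r = 45.141°.
D_min = 2·71.650° − 6·45.141° + 360° = 232.451°.
Rainbow angle = D_min − 180° = 52.451°.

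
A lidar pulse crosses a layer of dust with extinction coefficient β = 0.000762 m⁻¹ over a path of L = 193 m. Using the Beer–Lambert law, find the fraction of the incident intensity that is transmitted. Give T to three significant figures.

τ = β·L = 0.000762 × 193 = 0.1471.
T = exp(−0.1471) = 0.8632.

0.863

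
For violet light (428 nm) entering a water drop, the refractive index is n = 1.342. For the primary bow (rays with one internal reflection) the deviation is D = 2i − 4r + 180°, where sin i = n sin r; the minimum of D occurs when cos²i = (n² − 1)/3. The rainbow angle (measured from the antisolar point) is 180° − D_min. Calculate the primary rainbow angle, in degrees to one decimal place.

40.8°

cos²i = (1.80096 − 1)/3 = 0.26699; i = arccos(0.51671) = 58.888°.
sin r = sin 58.888°/1.342 = 0.63797; r = 39.641°.
D_min = 2·58.888° − 4·39.641° + 180° = 139.213°.
Rainbow angle = 180° − D_min = 40.787°.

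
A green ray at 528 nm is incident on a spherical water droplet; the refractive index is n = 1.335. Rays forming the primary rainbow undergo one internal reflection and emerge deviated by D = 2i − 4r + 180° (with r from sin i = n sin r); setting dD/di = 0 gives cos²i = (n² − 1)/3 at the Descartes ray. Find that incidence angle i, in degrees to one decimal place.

cos²i = (1.335² − 1)/3 = (1.78222 − 1)/3 = 0.26074.
cos i = 0.51063, so i = 59.294°.

59.3°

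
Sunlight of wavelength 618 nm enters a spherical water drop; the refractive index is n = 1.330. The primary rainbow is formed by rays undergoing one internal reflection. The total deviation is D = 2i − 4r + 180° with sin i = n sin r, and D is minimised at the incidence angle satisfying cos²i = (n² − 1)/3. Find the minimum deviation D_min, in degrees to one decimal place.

137.5°

cos²i = (1.76890 − 1)/3 = 0.25630; i = arccos(0.50626) = 59.585°.
sin r = sin 59.585°/1.330 = 0.64841; r = 40.422°.
D_min = 2·59.585° − 4·40.422° + 180° = 137.484°.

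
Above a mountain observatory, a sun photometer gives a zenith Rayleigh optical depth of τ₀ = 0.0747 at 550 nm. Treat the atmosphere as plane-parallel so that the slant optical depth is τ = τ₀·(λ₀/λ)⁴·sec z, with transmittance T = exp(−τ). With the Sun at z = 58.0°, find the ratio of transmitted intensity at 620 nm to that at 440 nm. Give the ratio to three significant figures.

1.29

Airmass: sec 58.0° = 1.8871.
τ(620 nm) = 0.0747 × (550/620)⁴ × 1.8871 = 0.0747 × 0.6193 × 1.8871 = 0.0873.
τ(440 nm) = 0.0747 × (550/440)⁴ × 1.8871 = 0.0747 × 2.4414 × 1.8871 = 0.3442.
T(620)/T(440) = exp(τ_B − τ_A) = exp(0.2569) = 1.2929.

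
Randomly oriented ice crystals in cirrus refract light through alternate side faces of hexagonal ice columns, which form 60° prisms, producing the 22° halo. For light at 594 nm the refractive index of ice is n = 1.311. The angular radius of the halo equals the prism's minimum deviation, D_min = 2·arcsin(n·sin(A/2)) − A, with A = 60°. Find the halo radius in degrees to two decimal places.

21.92°

n·sin(A/2) = 1.311 × sin 30° = 1.311 × 0.5000 = 0.6555.
D_min = 2·arcsin(0.6555) − 60° = 2 × 40.958° − 60° = 21.915°.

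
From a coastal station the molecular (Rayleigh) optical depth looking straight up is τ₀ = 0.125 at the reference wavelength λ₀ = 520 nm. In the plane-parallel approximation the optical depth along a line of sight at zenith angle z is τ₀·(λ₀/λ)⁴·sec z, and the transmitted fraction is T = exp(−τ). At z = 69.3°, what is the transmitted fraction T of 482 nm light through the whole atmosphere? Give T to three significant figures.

sec 69.3° = 2.8291.
τ = 0.125 × (520/482)⁴ × 2.8291 = 0.125 × 1.3546 × 2.8291 = 0.4790.
T = exp(−0.4790) = 0.6194.

0.619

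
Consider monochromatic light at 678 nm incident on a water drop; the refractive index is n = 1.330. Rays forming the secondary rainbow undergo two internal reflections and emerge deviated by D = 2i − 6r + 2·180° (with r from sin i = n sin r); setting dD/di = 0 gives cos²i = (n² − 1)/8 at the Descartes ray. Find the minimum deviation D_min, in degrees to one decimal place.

230.1°

cos²i = (1.76890 − 1)/8 = 0.09611; i = arccos(0.31002) = 71.940°.
sin r = sin 71.940°/1.330 = 0.71483; r = 45.630°.
D_min = 2·71.940° − 6·45.630° + 360° = 230.101°.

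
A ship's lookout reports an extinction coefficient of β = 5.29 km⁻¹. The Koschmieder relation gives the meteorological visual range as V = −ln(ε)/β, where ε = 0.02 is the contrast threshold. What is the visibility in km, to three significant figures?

V = −ln(0.02) / 5.29 = 3.912 / 5.29 = 0.7395 km.

0.740 km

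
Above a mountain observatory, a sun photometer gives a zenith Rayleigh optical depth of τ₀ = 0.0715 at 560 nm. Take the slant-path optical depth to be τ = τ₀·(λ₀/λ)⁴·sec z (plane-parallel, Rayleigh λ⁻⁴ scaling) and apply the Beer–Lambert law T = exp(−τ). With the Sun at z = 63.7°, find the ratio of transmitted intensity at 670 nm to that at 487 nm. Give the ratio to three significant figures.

1.23

Airmass: sec 63.7° = 2.2570.
τ(670 nm) = 0.0715 × (560/670)⁴ × 2.2570 = 0.0715 × 0.4880 × 2.2570 = 0.0788.
τ(487 nm) = 0.0715 × (560/487)⁴ × 2.2570 = 0.0715 × 1.7484 × 2.2570 = 0.2821.
T(670)/T(487) = exp(τ_B − τ_A) = exp(0.2034) = 1.2255.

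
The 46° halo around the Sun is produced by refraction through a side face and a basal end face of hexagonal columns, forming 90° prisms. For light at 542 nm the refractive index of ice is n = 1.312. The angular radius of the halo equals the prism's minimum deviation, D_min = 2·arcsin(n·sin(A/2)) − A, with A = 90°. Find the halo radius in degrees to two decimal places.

46.17°

n·sin(A/2) = 1.312 × sin 45° = 1.312 × 0.7071 = 0.9277.
D_min = 2·arcsin(0.9277) − 90° = 2 × 68.083° − 90° = 46.166°.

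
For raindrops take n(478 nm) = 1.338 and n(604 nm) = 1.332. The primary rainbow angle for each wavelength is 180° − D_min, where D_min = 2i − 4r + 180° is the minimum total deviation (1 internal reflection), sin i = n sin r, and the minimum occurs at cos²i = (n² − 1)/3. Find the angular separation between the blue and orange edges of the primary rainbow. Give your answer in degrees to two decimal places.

0.87°

At 478 nm (n = 1.338): cos²i = 0.26341 → i = 59.120°, r = 39.899°, D_min = 138.643°, rainbow angle = 41.357°.
At 604 nm (n = 1.332): cos²i = 0.25807 → i = 59.469°, r = 40.290°, D_min = 137.776°, rainbow angle = 42.224°.
Angular width = |41.357° − 42.224°| = 0.867°.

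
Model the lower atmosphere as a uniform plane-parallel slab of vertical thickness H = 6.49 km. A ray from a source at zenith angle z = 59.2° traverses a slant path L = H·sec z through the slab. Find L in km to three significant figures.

sec z = 1/cos 59.2° = 1.9530.
L = 6.49 × 1.9530 = 12.675 km.

12.7 km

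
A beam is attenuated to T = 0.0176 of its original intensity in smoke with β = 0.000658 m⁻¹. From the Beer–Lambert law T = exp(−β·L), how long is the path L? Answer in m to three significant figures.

6140 m

Beer–Lambert: T = exp(−βL) ⇒ L = −ln(T)/β = −ln(0.0176)/0.000658 = 4.0399/0.000658 = 6140 m.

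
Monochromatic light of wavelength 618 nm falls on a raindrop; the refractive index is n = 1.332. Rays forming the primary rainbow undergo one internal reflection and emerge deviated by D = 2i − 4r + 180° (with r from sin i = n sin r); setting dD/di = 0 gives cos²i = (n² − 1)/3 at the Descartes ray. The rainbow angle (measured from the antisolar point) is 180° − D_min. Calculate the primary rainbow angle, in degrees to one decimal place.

42.2°

cos²i = (1.77422 − 1)/3 = 0.25807; i = arccos(0.50801) = 59.469°.
sin r = sin 59.469°/1.332 = 0.64666; r = 40.290°.
D_min = 2·59.469° − 4·40.290° + 180° = 137.776°.
Rainbow angle = 180° − D_min = 42.224°.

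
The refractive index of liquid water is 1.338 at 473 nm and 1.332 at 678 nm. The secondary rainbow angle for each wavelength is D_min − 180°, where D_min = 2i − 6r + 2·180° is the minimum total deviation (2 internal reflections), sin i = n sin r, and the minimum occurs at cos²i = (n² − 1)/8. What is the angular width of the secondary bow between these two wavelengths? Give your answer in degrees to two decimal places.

At 473 nm (n = 1.338): cos²i = 0.09878 → i = 71.682°, r = 45.195°, D_min = 232.193°, rainbow angle = 52.193°.
At 678 nm (n = 1.332): cos²i = 0.09678 → i = 71.875°, r = 45.520°, D_min = 230.628°, rainbow angle = 50.628°.
Angular width = |52.193° − 50.628°| = 1.564°.

1.56°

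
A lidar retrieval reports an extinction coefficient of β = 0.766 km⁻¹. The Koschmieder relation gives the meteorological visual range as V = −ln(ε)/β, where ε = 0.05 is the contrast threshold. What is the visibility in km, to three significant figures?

V = −ln(0.05) / 0.766 = 2.996 / 0.766 = 3.9109 km.

3.91 km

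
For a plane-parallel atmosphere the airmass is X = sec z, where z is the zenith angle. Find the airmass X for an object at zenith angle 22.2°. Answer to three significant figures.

1.08

X = sec z = 1/cos 22.2° = 1/0.9259 = 1.0801.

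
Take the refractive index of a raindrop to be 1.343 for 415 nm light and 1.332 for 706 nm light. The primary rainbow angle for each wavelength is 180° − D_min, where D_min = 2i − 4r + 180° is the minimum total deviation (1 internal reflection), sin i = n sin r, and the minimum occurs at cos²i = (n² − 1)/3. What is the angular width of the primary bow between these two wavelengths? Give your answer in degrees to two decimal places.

1.58°

At 415 nm (n = 1.343): cos²i = 0.26788 → i = 58.830°, r = 39.577°, D_min = 139.354°, rainbow angle = 40.646°.
At 706 nm (n = 1.332): cos²i = 0.25807 → i = 59.469°, r = 40.290°, D_min = 137.776°, rainbow angle = 42.224°.
Angular width = |40.646° − 42.224°| = 1.578°.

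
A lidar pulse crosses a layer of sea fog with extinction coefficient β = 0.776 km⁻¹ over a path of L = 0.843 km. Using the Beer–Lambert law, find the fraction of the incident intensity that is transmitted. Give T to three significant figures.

τ = β·L = 0.776 × 0.843 = 0.6542.
T = exp(−0.6542) = 0.5199.

0.520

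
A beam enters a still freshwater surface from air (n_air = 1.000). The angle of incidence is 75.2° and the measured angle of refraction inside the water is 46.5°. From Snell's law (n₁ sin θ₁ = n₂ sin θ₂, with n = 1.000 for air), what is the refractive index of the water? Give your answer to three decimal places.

1.333

n = sin θ_i / sin θ_r = sin 75.2° / sin 46.5° = 0.9668 / 0.7254 = 1.3329.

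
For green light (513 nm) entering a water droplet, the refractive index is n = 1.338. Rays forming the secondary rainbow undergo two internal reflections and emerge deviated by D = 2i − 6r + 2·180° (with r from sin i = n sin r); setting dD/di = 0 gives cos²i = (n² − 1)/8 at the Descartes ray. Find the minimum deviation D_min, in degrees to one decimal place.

232.2°

cos²i = (1.79024 − 1)/8 = 0.09878; i = arccos(0.31429) = 71.682°.
sin r = sin 71.682°/1.338 = 0.70951; r = 45.195°.
D_min = 2·71.682° − 6·45.195° + 360° = 232.193°.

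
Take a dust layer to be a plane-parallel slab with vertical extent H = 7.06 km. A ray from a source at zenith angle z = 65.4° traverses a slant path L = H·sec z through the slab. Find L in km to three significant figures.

17.0 km

sec z = 1/cos 65.4° = 2.4022.
L = 7.06 × 2.4022 = 16.960 km.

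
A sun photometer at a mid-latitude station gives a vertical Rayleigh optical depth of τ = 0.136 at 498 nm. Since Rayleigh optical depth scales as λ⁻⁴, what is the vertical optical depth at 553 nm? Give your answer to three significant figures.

0.0894

τ(553 nm) = τ(498 nm) × (498/553)⁴ = 0.136 × (0.9005)⁴ = 0.136 × 0.6577 = 0.0894.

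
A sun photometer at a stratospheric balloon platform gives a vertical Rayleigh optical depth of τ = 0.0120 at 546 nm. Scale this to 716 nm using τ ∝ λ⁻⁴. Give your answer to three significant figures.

0.00406

τ(716 nm) = τ(546 nm) × (546/716)⁴ = 0.0120 × (0.7626)⁴ = 0.0120 × 0.3382 = 0.0041.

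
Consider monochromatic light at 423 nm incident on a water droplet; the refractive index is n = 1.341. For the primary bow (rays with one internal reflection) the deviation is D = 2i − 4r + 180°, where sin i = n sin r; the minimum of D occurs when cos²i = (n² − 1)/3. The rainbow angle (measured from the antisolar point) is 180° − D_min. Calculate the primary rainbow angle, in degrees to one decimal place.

cos²i = (1.79828 − 1)/3 = 0.26609; i = arccos(0.51584) = 58.946°.
sin r = sin 58.946°/1.341 = 0.63884; r = 39.705°.
D_min = 2·58.946° − 4·39.705° + 180° = 139.071°.
Rainbow angle = 180° − D_min = 40.929°.

40.9°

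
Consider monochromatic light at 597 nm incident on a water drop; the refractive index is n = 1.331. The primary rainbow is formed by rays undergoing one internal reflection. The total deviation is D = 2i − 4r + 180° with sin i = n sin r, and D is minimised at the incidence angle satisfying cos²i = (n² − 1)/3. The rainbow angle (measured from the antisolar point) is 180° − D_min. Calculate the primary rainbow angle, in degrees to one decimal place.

cos²i = (1.77156 − 1)/3 = 0.25719; i = arccos(0.50714) = 59.527°.
sin r = sin 59.527°/1.331 = 0.64753; r = 40.356°.
D_min = 2·59.527° − 4·40.356° + 180° = 137.630°.
Rainbow angle = 180° − D_min = 42.370°.

42.4°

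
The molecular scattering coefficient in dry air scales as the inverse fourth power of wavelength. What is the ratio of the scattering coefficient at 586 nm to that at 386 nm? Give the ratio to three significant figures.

0.188

Rayleigh scattering ∝ λ⁻⁴, so the ratio of coefficients is the inverse fourth power of the wavelength ratio.
σ(586)/σ(386) = (386/586)⁴ = (0.6587)⁴ = 0.1883.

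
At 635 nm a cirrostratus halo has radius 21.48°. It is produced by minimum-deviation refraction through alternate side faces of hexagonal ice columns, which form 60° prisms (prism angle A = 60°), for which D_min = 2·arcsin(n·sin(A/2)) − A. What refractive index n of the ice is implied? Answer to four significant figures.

Rearranging: n = sin((D_min + A)/2) / sin(A/2).
(D_min + A)/2 = (21.48° + 60°)/2 = 40.740°.
n = sin 40.740° / sin 30° = 0.6526 / 0.5000 = 1.3053.

1.305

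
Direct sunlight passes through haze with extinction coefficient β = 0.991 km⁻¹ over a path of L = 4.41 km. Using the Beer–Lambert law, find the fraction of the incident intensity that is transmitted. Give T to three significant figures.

τ = β·L = 0.991 × 4.41 = 4.3703.
T = exp(−4.3703) = 0.0126.

0.0126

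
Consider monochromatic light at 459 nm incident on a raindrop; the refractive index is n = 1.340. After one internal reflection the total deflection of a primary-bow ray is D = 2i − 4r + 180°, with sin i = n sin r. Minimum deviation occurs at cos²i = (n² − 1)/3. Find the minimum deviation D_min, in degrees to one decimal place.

cos²i = (1.79560 − 1)/3 = 0.26520; i = arccos(0.51498) = 59.004°.
sin r = sin 59.004°/1.340 = 0.63971; r = 39.770°.
D_min = 2·59.004° − 4·39.770° + 180° = 138.929°.

138.9°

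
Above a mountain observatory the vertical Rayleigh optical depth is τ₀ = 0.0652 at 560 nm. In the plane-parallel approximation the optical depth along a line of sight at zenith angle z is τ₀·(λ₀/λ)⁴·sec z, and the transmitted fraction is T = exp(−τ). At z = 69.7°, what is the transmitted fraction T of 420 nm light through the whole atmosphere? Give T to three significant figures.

sec 69.7° = 2.8824.
τ = 0.0652 × (560/420)⁴ × 2.8824 = 0.0652 × 3.1605 × 2.8824 = 0.5940.
T = exp(−0.5940) = 0.5521.

0.552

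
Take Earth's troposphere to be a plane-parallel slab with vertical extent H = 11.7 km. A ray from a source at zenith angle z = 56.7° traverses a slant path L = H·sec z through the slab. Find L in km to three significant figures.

sec z = 1/cos 56.7° = 1.8214.
L = 11.7 × 1.8214 = 21.311 km.

21.3 km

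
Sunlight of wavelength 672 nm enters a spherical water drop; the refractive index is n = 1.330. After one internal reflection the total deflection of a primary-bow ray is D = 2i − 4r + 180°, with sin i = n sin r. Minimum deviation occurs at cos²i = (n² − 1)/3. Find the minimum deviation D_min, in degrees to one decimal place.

137.5°

cos²i = (1.76890 − 1)/3 = 0.25630; i = arccos(0.50626) = 59.585°.
sin r = sin 59.585°/1.330 = 0.64841; r = 40.422°.
D_min = 2·59.585° − 4·40.422° + 180° = 137.484°.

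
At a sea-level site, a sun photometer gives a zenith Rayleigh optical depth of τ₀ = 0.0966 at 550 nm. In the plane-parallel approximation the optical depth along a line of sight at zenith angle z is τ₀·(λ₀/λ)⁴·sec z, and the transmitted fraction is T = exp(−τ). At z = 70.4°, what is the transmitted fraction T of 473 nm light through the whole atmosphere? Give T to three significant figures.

0.591

sec 70.4° = 2.9811.
τ = 0.0966 × (550/473)⁴ × 2.9811 = 0.0966 × 1.8281 × 2.9811 = 0.5264.
T = exp(−0.5264) = 0.5907.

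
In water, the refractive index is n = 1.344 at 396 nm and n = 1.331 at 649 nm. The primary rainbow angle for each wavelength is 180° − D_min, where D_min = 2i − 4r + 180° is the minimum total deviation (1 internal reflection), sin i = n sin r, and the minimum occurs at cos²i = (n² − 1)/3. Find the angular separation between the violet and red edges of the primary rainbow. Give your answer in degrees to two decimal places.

At 396 nm (n = 1.344): cos²i = 0.26878 → i = 58.772°, r = 39.512°, D_min = 139.495°, rainbow angle = 40.505°.
At 649 nm (n = 1.331): cos²i = 0.25719 → i = 59.527°, r = 40.356°, D_min = 137.630°, rainbow angle = 42.370°.
Angular width = |40.505° − 42.370°| = 1.865°.

1.86°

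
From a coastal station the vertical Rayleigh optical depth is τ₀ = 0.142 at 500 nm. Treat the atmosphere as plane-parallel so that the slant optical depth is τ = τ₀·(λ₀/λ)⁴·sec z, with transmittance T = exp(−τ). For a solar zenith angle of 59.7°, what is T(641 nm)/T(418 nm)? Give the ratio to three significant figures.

1.60

Airmass: sec 59.7° = 1.9821.
τ(641 nm) = 0.142 × (500/641)⁴ × 1.9821 = 0.142 × 0.3702 × 1.9821 = 0.1042.
τ(418 nm) = 0.142 × (500/418)⁴ × 1.9821 = 0.142 × 2.0473 × 1.9821 = 0.5762.
T(641)/T(418) = exp(τ_B − τ_A) = exp(0.4720) = 1.6032.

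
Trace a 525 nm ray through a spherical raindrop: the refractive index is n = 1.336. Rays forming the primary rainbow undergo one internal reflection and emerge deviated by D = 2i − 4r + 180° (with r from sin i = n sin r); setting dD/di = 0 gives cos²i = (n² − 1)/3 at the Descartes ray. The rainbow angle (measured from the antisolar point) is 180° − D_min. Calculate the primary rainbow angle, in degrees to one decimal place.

41.6°

cos²i = (1.78490 − 1)/3 = 0.26163; i = arccos(0.51150) = 59.236°.
sin r = sin 59.236°/1.336 = 0.64318; r = 40.029°.
D_min = 2·59.236° − 4·40.029° + 180° = 138.356°.
Rainbow angle = 180° − D_min = 41.644°.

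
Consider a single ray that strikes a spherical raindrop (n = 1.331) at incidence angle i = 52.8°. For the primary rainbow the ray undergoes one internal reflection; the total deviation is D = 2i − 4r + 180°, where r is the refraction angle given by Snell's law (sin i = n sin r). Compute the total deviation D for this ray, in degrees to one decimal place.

sin r = sin 52.8° / 1.331 = 0.7965/1.331 = 0.5984; r = 36.76°.
D = 2·52.8° − 4·36.76° + 180° = 105.60° − 147.03° + 180° = 138.57°.

138.6°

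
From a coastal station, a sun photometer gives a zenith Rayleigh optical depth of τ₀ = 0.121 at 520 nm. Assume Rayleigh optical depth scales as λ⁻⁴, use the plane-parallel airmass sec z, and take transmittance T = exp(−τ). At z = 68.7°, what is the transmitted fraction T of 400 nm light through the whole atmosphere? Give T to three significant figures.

sec 68.7° = 2.7529.
τ = 0.121 × (520/400)⁴ × 2.7529 = 0.121 × 2.8561 × 2.7529 = 0.9514.
T = exp(−0.9514) = 0.3862.

0.386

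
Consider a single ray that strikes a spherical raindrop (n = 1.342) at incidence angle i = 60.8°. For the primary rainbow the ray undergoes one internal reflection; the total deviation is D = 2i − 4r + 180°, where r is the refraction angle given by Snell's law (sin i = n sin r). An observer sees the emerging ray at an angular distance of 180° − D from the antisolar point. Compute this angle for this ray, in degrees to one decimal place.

40.7°

sin r = sin 60.8° / 1.342 = 0.8729/1.342 = 0.6505; r = 40.58°.
D = 2·60.8° − 4·40.58° + 180° = 121.60° − 162.31° + 180° = 139.29°.
Angle from antisolar point = 180° − D = 40.71°.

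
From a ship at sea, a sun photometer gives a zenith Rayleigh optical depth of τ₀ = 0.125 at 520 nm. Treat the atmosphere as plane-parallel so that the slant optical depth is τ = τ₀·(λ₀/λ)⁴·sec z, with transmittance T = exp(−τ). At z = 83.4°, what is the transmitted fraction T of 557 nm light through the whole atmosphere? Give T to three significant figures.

sec 83.4° = 8.7004.
τ = 0.125 × (520/557)⁴ × 8.7004 = 0.125 × 0.7596 × 8.7004 = 0.8261.
T = exp(−0.8261) = 0.4377.

0.438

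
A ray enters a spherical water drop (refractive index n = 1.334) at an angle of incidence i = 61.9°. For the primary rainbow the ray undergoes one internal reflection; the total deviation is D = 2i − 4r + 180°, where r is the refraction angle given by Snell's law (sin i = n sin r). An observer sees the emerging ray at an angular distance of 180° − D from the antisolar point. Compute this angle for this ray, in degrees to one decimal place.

sin r = sin 61.9° / 1.334 = 0.8821/1.334 = 0.6613; r = 41.40°.
D = 2·61.9° − 4·41.40° + 180° = 123.80° − 165.59° + 180° = 138.21°.
Angle from antisolar point = 180° − D = 41.79°.

41.8°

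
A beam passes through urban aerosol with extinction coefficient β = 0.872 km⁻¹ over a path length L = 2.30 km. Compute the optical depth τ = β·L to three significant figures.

τ = β·L = 0.872 × 2.30 = 2.0056.

2.01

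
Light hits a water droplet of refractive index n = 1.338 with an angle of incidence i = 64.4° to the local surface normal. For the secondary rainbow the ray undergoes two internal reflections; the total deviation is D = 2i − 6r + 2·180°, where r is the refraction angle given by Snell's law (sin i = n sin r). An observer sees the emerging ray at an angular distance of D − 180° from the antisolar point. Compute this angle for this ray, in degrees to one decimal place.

sin r = sin 64.4° / 1.338 = 0.9018/1.338 = 0.6740; r = 42.38°.
D = 2·64.4° − 6·42.38° + 2·180° = 128.80° − 254.27° + 360° = 234.53°.
Angle from antisolar point = D − 180° = 54.53°.

54.5°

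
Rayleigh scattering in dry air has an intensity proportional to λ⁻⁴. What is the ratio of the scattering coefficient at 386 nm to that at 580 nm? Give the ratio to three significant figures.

5.10

Rayleigh scattering ∝ λ⁻⁴, so the ratio of coefficients is the inverse fourth power of the wavelength ratio.
σ(386)/σ(580) = (580/386)⁴ = (1.5026)⁴ = 5.098.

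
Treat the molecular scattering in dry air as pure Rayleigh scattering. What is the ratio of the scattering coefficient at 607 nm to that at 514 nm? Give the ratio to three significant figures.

0.514

Rayleigh scattering ∝ λ⁻⁴, so the ratio of coefficients is the inverse fourth power of the wavelength ratio.
σ(607)/σ(514) = (514/607)⁴ = (0.8468)⁴ = 0.5142.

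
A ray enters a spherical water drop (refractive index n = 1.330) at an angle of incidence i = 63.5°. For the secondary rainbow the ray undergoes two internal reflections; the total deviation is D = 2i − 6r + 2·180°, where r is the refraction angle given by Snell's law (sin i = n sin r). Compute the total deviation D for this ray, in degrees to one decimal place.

sin r = sin 63.5° / 1.330 = 0.8949/1.330 = 0.6729; r = 42.29°.
D = 2·63.5° − 6·42.29° + 2·180° = 127.00° − 253.74° + 360° = 233.26°.

233.3°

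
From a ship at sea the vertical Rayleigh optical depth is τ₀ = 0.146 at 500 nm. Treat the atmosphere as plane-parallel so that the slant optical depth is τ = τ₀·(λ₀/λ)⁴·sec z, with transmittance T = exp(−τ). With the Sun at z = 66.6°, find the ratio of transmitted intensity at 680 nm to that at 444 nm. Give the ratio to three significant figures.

1.62

Airmass: sec 66.6° = 2.5180.
τ(680 nm) = 0.146 × (500/680)⁴ × 2.5180 = 0.146 × 0.2923 × 2.5180 = 0.1075.
τ(444 nm) = 0.146 × (500/444)⁴ × 2.5180 = 0.146 × 1.6082 × 2.5180 = 0.5912.
T(680)/T(444) = exp(τ_B − τ_A) = exp(0.4838) = 1.6222.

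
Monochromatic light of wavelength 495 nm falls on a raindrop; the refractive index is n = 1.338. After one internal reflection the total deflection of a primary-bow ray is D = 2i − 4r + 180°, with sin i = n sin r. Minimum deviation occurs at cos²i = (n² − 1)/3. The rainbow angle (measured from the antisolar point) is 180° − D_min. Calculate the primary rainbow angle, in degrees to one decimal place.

cos²i = (1.79024 − 1)/3 = 0.26341; i = arccos(0.51324) = 59.120°.
sin r = sin 59.120°/1.338 = 0.64144; r = 39.899°.
D_min = 2·59.120° − 4·39.899° + 180° = 138.643°.
Rainbow angle = 180° − D_min = 41.357°.

41.4°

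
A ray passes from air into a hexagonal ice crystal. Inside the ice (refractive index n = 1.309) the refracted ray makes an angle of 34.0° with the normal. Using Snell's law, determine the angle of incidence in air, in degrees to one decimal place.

47.1°

Snell: sin θ_i = n · sin θ_r = 1.309 × sin 34.0° = 1.309 × 0.5592 = 0.7320.
θ_i = arcsin(0.7320) = 47.05°.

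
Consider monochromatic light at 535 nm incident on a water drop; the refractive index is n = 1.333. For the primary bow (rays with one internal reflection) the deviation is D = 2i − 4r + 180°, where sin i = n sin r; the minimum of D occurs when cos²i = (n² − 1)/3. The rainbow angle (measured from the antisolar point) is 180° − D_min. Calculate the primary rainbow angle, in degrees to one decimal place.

cos²i = (1.77689 − 1)/3 = 0.25896; i = arccos(0.50888) = 59.410°.
sin r = sin 59.410°/1.333 = 0.64579; r = 40.225°.
D_min = 2·59.410° − 4·40.225° + 180° = 137.922°.
Rainbow angle = 180° − D_min = 42.078°.

42.1°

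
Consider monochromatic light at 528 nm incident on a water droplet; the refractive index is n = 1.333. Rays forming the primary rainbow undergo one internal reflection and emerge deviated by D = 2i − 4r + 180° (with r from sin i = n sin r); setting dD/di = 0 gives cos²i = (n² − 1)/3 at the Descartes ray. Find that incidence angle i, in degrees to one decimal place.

59.4°

cos²i = (1.333² − 1)/3 = (1.77689 − 1)/3 = 0.25896.
cos i = 0.50888, so i = 59.410°.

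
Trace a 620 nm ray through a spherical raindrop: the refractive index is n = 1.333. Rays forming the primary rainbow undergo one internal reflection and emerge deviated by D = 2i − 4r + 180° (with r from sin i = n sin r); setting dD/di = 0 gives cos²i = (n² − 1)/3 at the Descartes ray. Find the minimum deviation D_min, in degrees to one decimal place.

cos²i = (1.77689 − 1)/3 = 0.25896; i = arccos(0.50888) = 59.410°.
sin r = sin 59.410°/1.333 = 0.64579; r = 40.225°.
D_min = 2·59.410° − 4·40.225° + 180° = 137.922°.

137.9°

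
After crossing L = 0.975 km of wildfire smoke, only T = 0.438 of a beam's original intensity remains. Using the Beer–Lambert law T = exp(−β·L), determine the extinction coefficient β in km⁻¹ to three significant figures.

Beer–Lambert: T = exp(−βL) ⇒ β = −ln(T)/L = −ln(0.438)/0.975 = 0.8255/0.975 = 0.8467 km⁻¹.

0.847 km⁻¹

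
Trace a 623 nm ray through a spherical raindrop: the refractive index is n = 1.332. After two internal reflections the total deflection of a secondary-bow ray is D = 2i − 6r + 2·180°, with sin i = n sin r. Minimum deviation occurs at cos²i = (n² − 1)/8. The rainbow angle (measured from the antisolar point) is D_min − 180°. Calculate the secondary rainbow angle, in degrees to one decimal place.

50.6°

cos²i = (1.77422 − 1)/8 = 0.09678; i = arccos(0.31109) = 71.875°.
sin r = sin 71.875°/1.332 = 0.71350; r = 45.520°.
D_min = 2·71.875° − 6·45.520° + 360° = 230.628°.
Rainbow angle = D_min − 180° = 50.628°.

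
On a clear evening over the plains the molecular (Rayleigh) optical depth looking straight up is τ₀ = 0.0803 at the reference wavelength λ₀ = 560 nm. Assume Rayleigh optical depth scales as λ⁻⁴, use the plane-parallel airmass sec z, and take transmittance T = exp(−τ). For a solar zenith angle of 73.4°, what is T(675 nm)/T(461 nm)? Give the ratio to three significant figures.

1.61

Airmass: sec 73.4° = 3.5003.
τ(675 nm) = 0.0803 × (560/675)⁴ × 3.5003 = 0.0803 × 0.4737 × 3.5003 = 0.1332.
τ(461 nm) = 0.0803 × (560/461)⁴ × 3.5003 = 0.0803 × 2.1775 × 3.5003 = 0.6120.
T(675)/T(461) = exp(τ_B − τ_A) = exp(0.4789) = 1.6143.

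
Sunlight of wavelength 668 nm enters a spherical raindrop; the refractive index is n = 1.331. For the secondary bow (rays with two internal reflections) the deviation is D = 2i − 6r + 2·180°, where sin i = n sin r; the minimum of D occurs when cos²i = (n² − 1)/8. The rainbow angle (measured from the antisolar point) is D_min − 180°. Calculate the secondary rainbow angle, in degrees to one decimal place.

50.4°

cos²i = (1.77156 − 1)/8 = 0.09645; i = arccos(0.31056) = 71.907°.
sin r = sin 71.907°/1.331 = 0.71417; r = 45.575°.
D_min = 2·71.907° − 6·45.575° + 360° = 230.365°.
Rainbow angle = D_min − 180° = 50.365°.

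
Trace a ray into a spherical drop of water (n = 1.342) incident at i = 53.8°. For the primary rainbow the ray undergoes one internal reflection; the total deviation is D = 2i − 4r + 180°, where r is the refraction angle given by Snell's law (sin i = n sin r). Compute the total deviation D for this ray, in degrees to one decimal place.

139.7°

sin r = sin 53.8° / 1.342 = 0.8070/1.342 = 0.6013; r = 36.96°.
D = 2·53.8° − 4·36.96° + 180° = 107.60° − 147.86° + 180° = 139.74°.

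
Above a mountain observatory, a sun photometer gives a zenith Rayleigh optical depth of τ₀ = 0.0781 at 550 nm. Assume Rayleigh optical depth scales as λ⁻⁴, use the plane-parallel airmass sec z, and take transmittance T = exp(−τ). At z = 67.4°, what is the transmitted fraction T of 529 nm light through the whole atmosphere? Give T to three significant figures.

sec 67.4° = 2.6022.
τ = 0.0781 × (550/529)⁴ × 2.6022 = 0.0781 × 1.1685 × 2.6022 = 0.2375.
T = exp(−0.2375) = 0.7886.

0.789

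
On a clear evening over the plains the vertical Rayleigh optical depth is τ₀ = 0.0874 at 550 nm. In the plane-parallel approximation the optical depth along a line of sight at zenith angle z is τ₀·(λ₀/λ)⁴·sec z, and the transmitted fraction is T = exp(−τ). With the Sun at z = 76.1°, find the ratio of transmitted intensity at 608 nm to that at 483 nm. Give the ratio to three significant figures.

Airmass: sec 76.1° = 4.1627.
τ(608 nm) = 0.0874 × (550/608)⁴ × 4.1627 = 0.0874 × 0.6696 × 4.1627 = 0.2436.
τ(483 nm) = 0.0874 × (550/483)⁴ × 4.1627 = 0.0874 × 1.6814 × 4.1627 = 0.6117.
T(608)/T(483) = exp(τ_B − τ_A) = exp(0.3681) = 1.4450.

1.44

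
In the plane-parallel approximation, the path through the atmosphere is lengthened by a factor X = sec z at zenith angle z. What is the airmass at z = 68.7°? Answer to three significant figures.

X = sec z = 1/cos 68.7° = 1/0.3633 = 2.7529.

2.75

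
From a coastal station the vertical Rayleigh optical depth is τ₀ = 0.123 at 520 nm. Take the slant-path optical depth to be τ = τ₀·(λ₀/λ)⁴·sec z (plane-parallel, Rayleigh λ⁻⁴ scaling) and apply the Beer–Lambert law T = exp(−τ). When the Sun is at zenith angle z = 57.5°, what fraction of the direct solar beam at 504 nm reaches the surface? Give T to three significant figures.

sec 57.5° = 1.8612.
τ = 0.123 × (520/504)⁴ × 1.8612 = 0.123 × 1.1332 × 1.8612 = 0.2594.
T = exp(−0.2594) = 0.7715.

0.772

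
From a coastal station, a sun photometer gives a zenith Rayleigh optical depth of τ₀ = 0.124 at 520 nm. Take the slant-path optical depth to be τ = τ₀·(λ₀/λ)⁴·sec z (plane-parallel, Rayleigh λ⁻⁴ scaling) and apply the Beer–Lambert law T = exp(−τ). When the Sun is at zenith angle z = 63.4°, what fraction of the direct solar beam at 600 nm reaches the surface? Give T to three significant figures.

sec 63.4° = 2.2333.
τ = 0.124 × (520/600)⁴ × 2.2333 = 0.124 × 0.5642 × 2.2333 = 0.1562.
T = exp(−0.1562) = 0.8554.

0.855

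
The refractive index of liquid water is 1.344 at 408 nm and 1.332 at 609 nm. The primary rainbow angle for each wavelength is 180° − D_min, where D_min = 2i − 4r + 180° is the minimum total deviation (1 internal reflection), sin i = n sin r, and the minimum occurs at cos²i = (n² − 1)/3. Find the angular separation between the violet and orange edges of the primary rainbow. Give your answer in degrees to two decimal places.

1.72°

At 408 nm (n = 1.344): cos²i = 0.26878 → i = 58.772°, r = 39.512°, D_min = 139.495°, rainbow angle = 40.505°.
At 609 nm (n = 1.332): cos²i = 0.25807 → i = 59.469°, r = 40.290°, D_min = 137.776°, rainbow angle = 42.224°.
Angular width = |40.505° − 42.224°| = 1.719°.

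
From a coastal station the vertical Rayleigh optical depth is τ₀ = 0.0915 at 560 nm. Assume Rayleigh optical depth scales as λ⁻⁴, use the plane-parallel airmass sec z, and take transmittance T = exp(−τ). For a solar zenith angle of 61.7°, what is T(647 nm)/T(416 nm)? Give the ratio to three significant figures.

1.69

Airmass: sec 61.7° = 2.1093.
τ(647 nm) = 0.0915 × (560/647)⁴ × 2.1093 = 0.0915 × 0.5612 × 2.1093 = 0.1083.
τ(416 nm) = 0.0915 × (560/416)⁴ × 2.1093 = 0.0915 × 3.2838 × 2.1093 = 0.6338.
T(647)/T(416) = exp(τ_B − τ_A) = exp(0.5255) = 1.6912.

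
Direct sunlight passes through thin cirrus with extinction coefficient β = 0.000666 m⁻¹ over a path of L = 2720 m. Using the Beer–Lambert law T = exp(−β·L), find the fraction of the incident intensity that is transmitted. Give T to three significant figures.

0.163

τ = β·L = 0.000666 × 2720 = 1.8115.
T = exp(−1.8115) = 0.1634.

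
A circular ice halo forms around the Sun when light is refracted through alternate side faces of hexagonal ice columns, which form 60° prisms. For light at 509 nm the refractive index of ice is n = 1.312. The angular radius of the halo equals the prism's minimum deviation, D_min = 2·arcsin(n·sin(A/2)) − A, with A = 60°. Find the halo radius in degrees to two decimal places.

n·sin(A/2) = 1.312 × sin 30° = 1.312 × 0.5000 = 0.6560.
D_min = 2·arcsin(0.6560) − 60° = 2 × 40.996° − 60° = 21.991°.

21.99°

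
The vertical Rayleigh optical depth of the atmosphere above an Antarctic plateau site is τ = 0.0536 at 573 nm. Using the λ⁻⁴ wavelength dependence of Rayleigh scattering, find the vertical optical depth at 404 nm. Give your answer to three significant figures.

τ(404 nm) = τ(573 nm) × (573/404)⁴ = 0.0536 × (1.4183)⁴ = 0.0536 × 4.0466 = 0.2169.

0.217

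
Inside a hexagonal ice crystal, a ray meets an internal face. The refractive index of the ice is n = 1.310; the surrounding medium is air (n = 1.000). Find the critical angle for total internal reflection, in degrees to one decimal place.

sin θ_c = n_air / n = 1.000 / 1.310 = 0.7634.
θ_c = arcsin(0.7634) = 49.76°.

49.8°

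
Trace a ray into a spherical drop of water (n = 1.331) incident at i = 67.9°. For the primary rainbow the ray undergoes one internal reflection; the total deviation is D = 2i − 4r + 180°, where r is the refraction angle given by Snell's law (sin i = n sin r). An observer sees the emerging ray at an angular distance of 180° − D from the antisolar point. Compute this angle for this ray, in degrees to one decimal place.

sin r = sin 67.9° / 1.331 = 0.9265/1.331 = 0.6961; r = 44.12°.
D = 2·67.9° − 4·44.12° + 180° = 135.80° − 176.46° + 180° = 139.34°.
Angle from antisolar point = 180° − D = 40.66°.

40.7°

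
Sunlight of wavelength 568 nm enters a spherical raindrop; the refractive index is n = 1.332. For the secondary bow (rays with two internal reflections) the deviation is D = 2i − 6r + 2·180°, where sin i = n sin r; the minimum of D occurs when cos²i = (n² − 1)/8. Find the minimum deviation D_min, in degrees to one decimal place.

cos²i = (1.77422 − 1)/8 = 0.09678; i = arccos(0.31109) = 71.875°.
sin r = sin 71.875°/1.332 = 0.71350; r = 45.520°.
D_min = 2·71.875° − 6·45.520° + 360° = 230.628°.

230.6°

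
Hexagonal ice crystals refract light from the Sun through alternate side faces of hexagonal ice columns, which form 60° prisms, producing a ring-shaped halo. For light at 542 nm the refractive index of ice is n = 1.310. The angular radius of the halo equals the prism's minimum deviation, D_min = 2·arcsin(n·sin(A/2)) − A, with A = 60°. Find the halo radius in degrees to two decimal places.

n·sin(A/2) = 1.310 × sin 30° = 1.310 × 0.5000 = 0.6550.
D_min = 2·arcsin(0.6550) − 60° = 2 × 40.920° − 60° = 21.839°.

21.84°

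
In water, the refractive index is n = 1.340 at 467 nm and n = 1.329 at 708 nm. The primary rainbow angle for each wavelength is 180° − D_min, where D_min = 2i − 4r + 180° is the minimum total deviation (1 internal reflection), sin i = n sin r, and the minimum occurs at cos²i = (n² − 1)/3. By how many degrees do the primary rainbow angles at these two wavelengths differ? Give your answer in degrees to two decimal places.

1.59°

At 467 nm (n = 1.340): cos²i = 0.26520 → i = 59.004°, r = 39.770°, D_min = 138.929°, rainbow angle = 41.071°.
At 708 nm (n = 1.329): cos²i = 0.25541 → i = 59.643°, r = 40.487°, D_min = 137.337°, rainbow angle = 42.663°.
Angular width = |41.071° − 42.663°| = 1.592°.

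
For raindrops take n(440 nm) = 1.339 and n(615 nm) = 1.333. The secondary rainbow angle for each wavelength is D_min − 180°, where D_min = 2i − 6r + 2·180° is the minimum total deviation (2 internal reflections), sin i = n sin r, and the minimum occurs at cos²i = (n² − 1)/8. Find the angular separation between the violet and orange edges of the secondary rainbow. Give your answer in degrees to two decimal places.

1.56°

At 440 nm (n = 1.339): cos²i = 0.09912 → i = 71.650°, r = 45.141°, D_min = 232.451°, rainbow angle = 52.451°.
At 615 nm (n = 1.333): cos²i = 0.09711 → i = 71.843°, r = 45.466°, D_min = 230.891°, rainbow angle = 50.891°.
Angular width = |52.451° − 50.891°| = 1.560°.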